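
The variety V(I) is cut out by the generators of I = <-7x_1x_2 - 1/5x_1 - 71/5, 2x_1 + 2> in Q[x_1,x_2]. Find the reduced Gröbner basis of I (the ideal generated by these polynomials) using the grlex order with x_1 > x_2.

G = {x_1 + 1, x_2 - 2}

Buchberger's algorithm terminates because the ascending chain of leading-term ideals stabilizes.

f_1 = -7x_1x_2 - 1/5x_1 - 71/5, LT = x_1x_2.
f_2 = 2x_1 + 2, LT = x_1.

S(f_1,f_2): lcm = x_1x_2. S = 1/35x_1 - x_2 + 71/35.
  reduce S modulo (f_1, f_2):
  remainder -x_2 + 2 ≠ 0; add g_3 = -x_2 + 2 to the basis.

The other S-polynomials (S(f_1,g_3), S(f_2,g_3)) all reduce to 0 modulo the current basis, so we have a Gröbner basis.
Inter-reduce: drop elements whose leading term is divisible by another's, tail-reduce, and make monic.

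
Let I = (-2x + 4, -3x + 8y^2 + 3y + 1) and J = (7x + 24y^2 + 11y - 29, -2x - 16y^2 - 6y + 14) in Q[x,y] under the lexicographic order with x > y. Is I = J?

No, the ideals differ.

Equality of ideals is decidable: compute both reduced Gröbner bases (unique for the ordering) and check whether they agree.
Buchberger on the first generating set:
f_1 = -2x + 4, LT = x.
f_2 = -3x + 8y^2 + 3y + 1, LT = x.

S(f_1,f_2): lcm = x. S = 8/3y^2 + y - 5/3.
  leading term y^2: no divisor's leading term divides it; move 8/3y^2 to the remainder.
  leading term y: no divisor's leading term divides it; move y to the remainder.
  leading term 1: no divisor's leading term divides it; move -5/3 to the remainder.
  remainder 8/3y^2 + y - 5/3 ≠ 0; add g_3 = 8/3y^2 + y - 5/3 to the basis.

The other S-polynomials (S(f_1,g_3), S(f_2,g_3)) all reduce to 0 modulo the current basis, so we have a Gröbner basis.
Inter-reduce: drop elements whose leading term is divisible by another's, tail-reduce, and make monic.
Reduced Gröbner basis: {x - 2, y^2 + 3/8y - 5/8}.

Buchberger on the second generating set:
h_1 = 7x + 24y^2 + 11y - 29, LT = x.
h_2 = -2x - 16y^2 - 6y + 14, LT = x.

S(h_1,h_2): lcm = x. S = -32/7y^2 - 10/7y + 20/7.
  leading term y^2: no divisor's leading term divides it; move -32/7y^2 to the remainder.
  leading term y: no divisor's leading term divides it; move -10/7y to the remainder.
  leading term 1: no divisor's leading term divides it; move 20/7 to the remainder.
  remainder -32/7y^2 - 10/7y + 20/7 ≠ 0; add k_3 = -32/7y^2 - 10/7y + 20/7 to the basis.

The other S-polynomials (S(h_1,k_3), S(h_2,k_3)) all reduce to 0 modulo the current basis, so we have a Gröbner basis.
Inter-reduce: drop elements whose leading term is divisible by another's, tail-reduce, and make monic.
Reduced Gröbner basis: {x + 1/2y - 2, y^2 + 5/16y - 5/8}.

The bases are distinct; the ideals are different.
The same test decides containment: I ⊆ J iff every generator of I reduces to 0 modulo a Gröbner basis of J.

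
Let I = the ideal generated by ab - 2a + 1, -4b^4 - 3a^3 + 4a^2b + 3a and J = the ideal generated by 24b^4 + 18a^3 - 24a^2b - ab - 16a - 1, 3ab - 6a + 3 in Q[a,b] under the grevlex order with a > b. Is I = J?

Since reduced Gröbner bases are canonical representatives of ideals under a given ordering, it suffices to compute and compare them.
Buchberger on the first generating set:
f_1 = ab - 2a + 1, LT = ab.
f_2 = -4b^4 - 3a^3 + 4a^2b + 3a, LT = b^4.

S(f_1,f_2): lcm = ab^4. S = -3/4a^4 + a^3b - 2ab^3 + b^3 + 3/4a^2.
  reduce S modulo (f_1, f_2):
  remainder -3/4a^4 + 2a^3 + b^3 - 1/4a^2 + 2b^2 - 16a + 4b + 8 ≠ 0; add g_3 = -3/4a^4 + 2a^3 + b^3 - 1/4a^2 + 2b^2 - 16a + 4b + 8 to the basis.

The other S-polynomials (S(f_1,g_3), S(f_2,g_3)) all reduce to 0 modulo the current basis, so we have a Gröbner basis.
Inter-reduce: drop elements whose leading term is divisible by another's, tail-reduce, and make monic.
Reduced Gröbner basis: {a^4 - 8/3a^3 - 4/3b^3 + 1/3a^2 - 8/3b^2 + 64/3a - 16/3b - 32/3, b^4 + 3/4a^3 - 2a^2 + 1/4a, ab - 2a + 1}.

Buchberger on the second generating set:
h_1 = 24b^4 + 18a^3 - 24a^2b - ab - 16a - 1, LT = b^4.
h_2 = 3ab - 6a + 3, LT = ab.

S(h_1,h_2): lcm = ab^4. S = 3/4a^4 - a^3b + 2ab^3 - 1/24a^2b - b^3 - 2/3a^2 - 1/24a.
  reduce S modulo (h_1, h_2):
  remainder 3/4a^4 - 2a^3 - b^3 + 1/4a^2 - 2b^2 + 16a - 4b - 8 ≠ 0; add k_3 = 3/4a^4 - 2a^3 - b^3 + 1/4a^2 - 2b^2 + 16a - 4b - 8 to the basis.

The other S-polynomials (S(h_1,k_3), S(h_2,k_3)) all reduce to 0 modulo the current basis, so we have a Gröbner basis.
Inter-reduce: drop elements whose leading term is divisible by another's, tail-reduce, and make monic.
Reduced Gröbner basis: {a^4 - 8/3a^3 - 4/3b^3 + 1/3a^2 - 8/3b^2 + 64/3a - 16/3b - 32/3, b^4 + 3/4a^3 - 2a^2 + 1/4a, ab - 2a + 1}.

Same reduced basis, so the two generating sets span the same ideal.

Yes, the ideals are equal.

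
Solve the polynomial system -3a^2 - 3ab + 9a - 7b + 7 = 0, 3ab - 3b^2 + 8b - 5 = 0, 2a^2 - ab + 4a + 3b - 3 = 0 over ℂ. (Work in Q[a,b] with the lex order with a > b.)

{(0, 1)}

Compute a lex Gröbner basis by Buchberger's algorithm.
f_1 = -3a^2 - 3ab + 9a - 7b + 7, LT = a^2.
f_2 = 3ab - 3b^2 + 8b - 5, LT = ab.
f_3 = 2a^2 - ab + 4a + 3b - 3, LT = a^2.

S(f_1,f_2): lcm = a^2b. S = 2ab^2 - 17/3ab + 5/3a + 7/3b^2 - 7/3b.
  reduce S modulo (f_1, f_2, f_3):
  remainder 5/3a + 2b^3 - 26/3b^2 + 145/9b - 85/9 ≠ 0; add h_4 = 5/3a + 2b^3 - 26/3b^2 + 145/9b - 85/9 to the basis.

S(f_1,f_3): lcm = a^2. S = 3/2ab - 5a + 5/6b - 5/6.
  reduce S modulo (f_1, f_2, f_3, h_4):
  remainder 6b^3 - 49/2b^2 + 271/6b - 80/3 ≠ 0; add h_5 = 6b^3 - 49/2b^2 + 271/6b - 80/3 to the basis.

S(f_2,f_3): lcm = a^2b. S = -1/2ab^2 + 2/3ab - 5/3a - 3/2b^2 + 3/2b.
  reduce S modulo (f_1, f_2, f_3, h_4, h_5):
  remainder -49/24b^2 + 89/24b - 5/3 ≠ 0; add h_6 = -49/24b^2 + 89/24b - 5/3 to the basis.

S(f_2,h_5): lcm = ab^3. S = 49/12ab^2 - 271/36ab + 40/9a - b^4 + 8/3b^3 - 5/3b^2.
  reduce S modulo (f_1, f_2, f_3, h_4, h_5, h_6):
  remainder -5605/5292b + 5605/5292 ≠ 0; add h_7 = -5605/5292b + 5605/5292 to the basis.

The other S-polynomials (S(f_1,h_4), S(f_2,h_4), S(f_3,h_4), S(f_1,h_5), S(f_3,h_5), S(h_4,h_5), S(f_1,h_6), S(f_2,h_6), S(f_3,h_6), S(h_4,h_6), S(h_5,h_6), S(f_1,h_7), S(f_2,h_7), S(f_3,h_7), S(h_4,h_7), S(h_5,h_7), S(h_6,h_7)) all reduce to 0 modulo the current basis, so we have a Gröbner basis.
Inter-reduce: drop elements whose leading term is divisible by another's, tail-reduce, and make monic.
Reduced Gröbner basis: {a, b - 1}.

The lex basis is triangular: the last element involves only b. Solving b - 1 = 0 gives b ∈ {1}; substituting each value into the earlier elements determines the remaining variables.
  b = 1: the earlier basis element becomes a = 0, giving a = 0 — point (0, 1).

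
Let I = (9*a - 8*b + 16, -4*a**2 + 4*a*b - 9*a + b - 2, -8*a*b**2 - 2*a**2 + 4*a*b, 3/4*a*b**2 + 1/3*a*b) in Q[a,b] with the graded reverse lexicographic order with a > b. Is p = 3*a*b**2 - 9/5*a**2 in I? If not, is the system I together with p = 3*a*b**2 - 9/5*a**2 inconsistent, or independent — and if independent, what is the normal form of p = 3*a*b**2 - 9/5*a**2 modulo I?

3*a*b**2 - 9/5*a**2 lies in I (it reduces to 0).

First compute the reduced Gröbner basis of I by Buchberger's algorithm.
f_1 = 9*a - 8*b + 16, LT = a.
f_2 = -4*a**2 + 4*a*b - 9*a + b - 2, LT = a**2.
f_3 = -8*a*b**2 - 2*a**2 + 4*a*b, LT = a*b**2.
f_4 = 3/4*a*b**2 + 1/3*a*b, LT = a*b**2.

S(f_1,f_2): lcm = a**2. S = 1/9*a*b - 17/36*a + 1/4*b - 1/2.
  leading term a*b: subtract (1/81*b)·f_1 from 1/9*a*b - 17/36*a + 1/4*b - 1/2 → 8/81*b**2 - 17/36*a + 17/324*b - 1/2
  leading term b**2: no divisor's leading term divides it; move 8/81*b**2 to the remainder.
  leading term a: subtract (-17/324)·f_1 from -17/36*a + 17/324*b - 1/2 → -119/324*b + 55/162
  leading term b: no divisor's leading term divides it; move -119/324*b to the remainder.
  leading term 1: no divisor's leading term divides it; move 55/162 to the remainder.
  remainder 8/81*b**2 - 119/324*b + 55/162 ≠ 0; add h_5 = 8/81*b**2 - 119/324*b + 55/162 to the basis.

S(f_1,f_3): lcm = a*b**2. S = -8/9*b**3 - 1/4*a**2 + 1/2*a*b + 16/9*b**2.
  leading term b**3: subtract (-9*b)·h_5 from -8/9*b**3 - 1/4*a**2 + 1/2*a*b + 16/9*b**2 → -1/4*a**2 + 1/2*a*b - 55/36*b**2 + 55/18*b
  leading term a**2: subtract (-1/36*a)·f_1 from -1/4*a**2 + 1/2*a*b - 55/36*b**2 + 55/18*b → 5/18*a*b - 55/36*b**2 + 4/9*a + 55/18*b
  leading term a*b: subtract (5/162*b)·f_1 from 5/18*a*b - 55/36*b**2 + 4/9*a + 55/18*b → -415/324*b**2 + 4/9*a + 415/162*b
  leading term b**2: subtract (-415/32)·h_5 from -415/324*b**2 + 4/9*a + 415/162*b → 4/9*a - 22825/10368*b + 22825/5184
  leading term a: subtract (4/81)·f_1 from 4/9*a - 22825/10368*b + 22825/5184 → -2081/1152*b + 2081/576
  leading term b: no divisor's leading term divides it; move -2081/1152*b to the remainder.
  leading term 1: no divisor's leading term divides it; move 2081/576 to the remainder.
  remainder -2081/1152*b + 2081/576 ≠ 0; add h_6 = -2081/1152*b + 2081/576 to the basis.

The other S-polynomials (S(f_1,f_4), S(f_2,f_3), S(f_2,f_4), S(f_3,f_4), S(f_1,h_5), S(f_2,h_5), S(f_3,h_5), S(f_4,h_5), S(f_1,h_6), S(f_2,h_6), S(f_3,h_6), S(f_4,h_6), S(h_5,h_6)) all reduce to 0 modulo the current basis, so we have a Gröbner basis.
Inter-reduce: drop elements whose leading term is divisible by another's, tail-reduce, and make monic.
Reduced Gröbner basis: {a, b - 2}.
Label its elements g_1 = a, g_2 = b - 2.

Reduce p = 3*a*b**2 - 9/5*a**2 modulo G:
  leading term a*b**2: subtract (3*b**2)·g_1 from 3*a*b**2 - 9/5*a**2 → -9/5*a**2
  leading term a**2: subtract (-9/5*a)·g_1 from -9/5*a**2 → 0
  normal form = 0.
Since the normal form is 0, p ∈ I.

Ideal membership is decidable via reduction modulo a Gröbner basis.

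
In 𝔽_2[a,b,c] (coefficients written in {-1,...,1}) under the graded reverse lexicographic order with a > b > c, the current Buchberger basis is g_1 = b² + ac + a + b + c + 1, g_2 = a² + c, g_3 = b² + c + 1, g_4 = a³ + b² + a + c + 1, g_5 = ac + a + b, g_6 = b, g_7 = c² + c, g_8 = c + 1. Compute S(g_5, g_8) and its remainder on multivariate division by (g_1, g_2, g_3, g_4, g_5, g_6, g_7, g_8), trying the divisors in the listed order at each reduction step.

lcm(LM(g_5), LM(g_8)) = ac.
S = (lcm/LT(g_5))·g_5 − (lcm/LT(g_8))·g_8 = b.
Reduce S modulo (g_1, g_2, g_3, g_4, g_5, g_6, g_7, g_8) in that order:
  leading term b: subtract (1)·g_6 from b → 0
The remainder is 0, so this S-polynomial contributes no new basis element.

S(g_5, g_8) = b; remainder on division = 0.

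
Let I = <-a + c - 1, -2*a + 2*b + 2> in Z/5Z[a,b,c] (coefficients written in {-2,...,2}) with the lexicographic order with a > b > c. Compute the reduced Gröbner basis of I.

This is the nonlinear analogue of row-reducing a linear system.

f_1 = -a + c - 1, LT = a.
f_2 = -2*a + 2*b + 2, LT = a.

S(f_1,f_2): lcm = a. S = b - c + 2.
  leading term b: no divisor's leading term divides it; move b to the remainder.
  leading term c: no divisor's leading term divides it; move -c to the remainder.
  leading term 1: no divisor's leading term divides it; move 2 to the remainder.
  remainder b - c + 2 ≠ 0; add g_3 = b - c + 2 to the basis.

The other S-polynomials (S(f_1,g_3), S(f_2,g_3)) all reduce to 0 modulo the current basis, so we have a Gröbner basis.
Inter-reduce: drop elements whose leading term is divisible by another's, tail-reduce, and make monic.

G = {a - c + 1, b - c + 2}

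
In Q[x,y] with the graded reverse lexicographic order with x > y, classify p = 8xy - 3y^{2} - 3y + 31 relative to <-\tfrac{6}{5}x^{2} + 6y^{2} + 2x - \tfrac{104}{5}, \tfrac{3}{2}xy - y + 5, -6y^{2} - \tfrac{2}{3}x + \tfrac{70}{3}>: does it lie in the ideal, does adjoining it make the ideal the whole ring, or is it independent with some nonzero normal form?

First compute the reduced Gröbner basis of I by Buchberger's algorithm.
f_1 = -\tfrac{6}{5}x^{2} + 6y^{2} + 2x - \tfrac{104}{5}, LT = x^{2}.
f_2 = \tfrac{3}{2}xy - y + 5, LT = xy.
f_3 = -6y^{2} - \tfrac{2}{3}x + \tfrac{70}{3}, LT = y^{2}.

S(f_1,f_2): lcm = x^{2}y. S = -5y^{3} - xy - \tfrac{10}{3}x + \tfrac{52}{3}y.
  reduce S modulo (f_1, f_2, f_3):
  remainder -\tfrac{10}{3}x - \tfrac{65}{27}y + \tfrac{40}{27} ≠ 0; add h_4 = -\tfrac{10}{3}x - \tfrac{65}{27}y + \tfrac{40}{27} to the basis.

S(f_2,f_3): lcm = xy^{2}. S = -\tfrac{1}{9}x^{2} - \tfrac{2}{3}y^{2} + \tfrac{35}{9}x + \tfrac{10}{3}y.
  reduce S modulo (f_1, f_2, f_3, h_4):
  remainder \tfrac{817}{1458}y - \tfrac{817}{729} ≠ 0; add h_5 = \tfrac{817}{1458}y - \tfrac{817}{729} to the basis.

The other S-polynomials (S(f_1,f_3), S(f_1,h_4), S(f_2,h_4), S(f_3,h_4), S(f_1,h_5), S(f_2,h_5), S(f_3,h_5), S(h_4,h_5)) all reduce to 0 modulo the current basis, so we have a Gröbner basis.
Inter-reduce: drop elements whose leading term is divisible by another's, tail-reduce, and make monic.
Reduced Gröbner basis: {x + 1, y - 2}.
Label its elements g_1 = x + 1, g_2 = y - 2.

Reduce p = 8xy - 3y^{2} - 3y + 31 modulo G:
  leading term xy: subtract (8y)·g_1 from 8xy - 3y^{2} - 3y + 31 → -3y^{2} - 11y + 31
  leading term y^{2}: subtract (-3y)·g_2 from -3y^{2} - 11y + 31 → -17y + 31
  leading term y: subtract (-17)·g_2 from -17y + 31 → -3
  leading term 1: no divisor's leading term divides it; move -3 to the remainder.
  normal form = -3.
The normal form is nonzero, so p ∉ I. Since p minus its normal form lies in I, I + (p) = I + (r) where r = -3; decide whether this ideal is the whole ring.
Here r = -3 is a nonzero constant, hence a unit: 1 ∈ I + (p), the Gröbner basis of I + (p) is {1}, and the enlarged system has no common solution — adjoining p is inconsistent.

Adjoining 8xy - 3y^{2} - 3y + 31 makes the ideal the whole ring: the system is inconsistent.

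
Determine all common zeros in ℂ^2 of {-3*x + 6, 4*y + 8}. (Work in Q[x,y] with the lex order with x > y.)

Compute a lex Gröbner basis by Buchberger's algorithm.
f_1 = -3*x + 6, LT = x.
f_2 = 4*y + 8, LT = y.

S(f_1,f_2): leading monomials are coprime, so the S-polynomial reduces to 0 (Buchberger's first criterion).
Every S-polynomial of the final basis reduces to 0, so we have a Gröbner basis.
Inter-reduce: drop elements whose leading term is divisible by another's, tail-reduce, and make monic.
Reduced Gröbner basis: {x - 2, y + 2}.

Elimination: the polynomial y + 2 lies in the elimination ideal for y, so y ∈ {-2}. For each such y, the remaining basis elements (now univariate) give the rest of the solution.
  y = -2: the earlier basis element becomes x - 2 = 0, giving x = 2 — point (2, -2).
This is the nonlinear analogue of row-reducing a linear system.

{(2, -2)}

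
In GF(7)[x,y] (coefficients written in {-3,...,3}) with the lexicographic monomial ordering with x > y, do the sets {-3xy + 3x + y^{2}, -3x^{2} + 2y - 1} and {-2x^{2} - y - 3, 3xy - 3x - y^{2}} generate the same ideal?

Yes, the ideals are equal.

Since reduced Gröbner bases are canonical representatives of ideals under a given ordering, it suffices to compute and compare them.
Buchberger on the first generating set:
f_1 = -3xy + 3x + y^{2}, LT = xy.
f_2 = -3x^{2} + 2y - 1, LT = x^{2}.

S(f_1,f_2): lcm = x^{2}y. S = -x^{2} + 2xy^{2} + 3y^{2} + 2y.
  leading term x^{2}: subtract (-2)·f_2 from -x^{2} + 2xy^{2} + 3y^{2} + 2y → 2xy^{2} + 3y^{2} - y - 2
  leading term xy^{2}: subtract (-3y)·f_1 from 2xy^{2} + 3y^{2} - y - 2 → 2xy + 3y^{3} + 3y^{2} - y - 2
  leading term xy: subtract (-3)·f_1 from 2xy + 3y^{3} + 3y^{2} - y - 2 → 2x + 3y^{3} - y^{2} - y - 2
  leading term x: no divisor's leading term divides it; move 2x to the remainder.
  leading term y^{3}: no divisor's leading term divides it; move 3y^{3} to the remainder.
  leading term y^{2}: no divisor's leading term divides it; move -y^{2} to the remainder.
  leading term y: no divisor's leading term divides it; move -y to the remainder.
  leading term 1: no divisor's leading term divides it; move -2 to the remainder.
  remainder 2x + 3y^{3} - y^{2} - y - 2 ≠ 0; add g_3 = 2x + 3y^{3} - y^{2} - y - 2 to the basis.

S(f_1,g_3): lcm = xy. S = -x + 2y^{4} - 3y^{3} - y^{2} + y.
  leading term x: subtract (3)·g_3 from -x + 2y^{4} - 3y^{3} - y^{2} + y → 2y^{4} + 2y^{3} + 2y^{2} - 3y - 1
  leading term y^{4}: no divisor's leading term divides it; move 2y^{4} to the remainder.
  leading term y^{3}: no divisor's leading term divides it; move 2y^{3} to the remainder.
  leading term y^{2}: no divisor's leading term divides it; move 2y^{2} to the remainder.
  leading term y: no divisor's leading term divides it; move -3y to the remainder.
  leading term 1: no divisor's leading term divides it; move -1 to the remainder.
  remainder 2y^{4} + 2y^{3} + 2y^{2} - 3y - 1 ≠ 0; add g_4 = 2y^{4} + 2y^{3} + 2y^{2} - 3y - 1 to the basis.

The other S-polynomials (S(f_2,g_3), S(f_1,g_4), S(f_2,g_4), S(g_3,g_4)) all reduce to 0 modulo the current basis, so we have a Gröbner basis.
Inter-reduce: drop elements whose leading term is divisible by another's, tail-reduce, and make monic.
Reduced Gröbner basis: {x - 2y^{3} + 3y^{2} + 3y - 1, y^{4} + y^{3} + y^{2} + 2y + 3}.

Buchberger on the second generating set:
h_1 = -2x^{2} - y - 3, LT = x^{2}.
h_2 = 3xy - 3x - y^{2}, LT = xy.

S(h_1,h_2): lcm = x^{2}y. S = x^{2} - 2xy^{2} - 3y^{2} - 2y.
  leading term x^{2}: subtract (3)·h_1 from x^{2} - 2xy^{2} - 3y^{2} - 2y → -2xy^{2} - 3y^{2} + y + 2
  leading term xy^{2}: subtract (-3y)·h_2 from -2xy^{2} - 3y^{2} + y + 2 → -2xy - 3y^{3} - 3y^{2} + y + 2
  leading term xy: subtract (-3)·h_2 from -2xy - 3y^{3} - 3y^{2} + y + 2 → -2x - 3y^{3} + y^{2} + y + 2
  leading term x: no divisor's leading term divides it; move -2x to the remainder.
  leading term y^{3}: no divisor's leading term divides it; move -3y^{3} to the remainder.
  leading term y^{2}: no divisor's leading term divides it; move y^{2} to the remainder.
  leading term y: no divisor's leading term divides it; move y to the remainder.
  leading term 1: no divisor's leading term divides it; move 2 to the remainder.
  remainder -2x - 3y^{3} + y^{2} + y + 2 ≠ 0; add k_3 = -2x - 3y^{3} + y^{2} + y + 2 to the basis.

S(h_1,k_3): lcm = x^{2}. S = 2xy^{3} - 3xy^{2} - 3xy + x - 3y - 2.
  leading term xy^{3}: subtract (3y^{2})·h_2 from 2xy^{3} - 3xy^{2} - 3xy + x - 3y - 2 → -xy^{2} - 3xy + x + 3y^{4} - 3y - 2
  leading term xy^{2}: subtract (2y)·h_2 from -xy^{2} - 3xy + x + 3y^{4} - 3y - 2 → 3xy + x + 3y^{4} + 2y^{3} - 3y - 2
  leading term xy: subtract (1)·h_2 from 3xy + x + 3y^{4} + 2y^{3} - 3y - 2 → -3x + 3y^{4} + 2y^{3} + y^{2} - 3y - 2
  leading term x: subtract (-2)·k_3 from -3x + 3y^{4} + 2y^{3} + y^{2} - 3y - 2 → 3y^{4} + 3y^{3} + 3y^{2} - y + 2
  leading term y^{4}: no divisor's leading term divides it; move 3y^{4} to the remainder.
  leading term y^{3}: no divisor's leading term divides it; move 3y^{3} to the remainder.
  leading term y^{2}: no divisor's leading term divides it; move 3y^{2} to the remainder.
  leading term y: no divisor's leading term divides it; move -y to the remainder.
  leading term 1: no divisor's leading term divides it; move 2 to the remainder.
  remainder 3y^{4} + 3y^{3} + 3y^{2} - y + 2 ≠ 0; add k_4 = 3y^{4} + 3y^{3} + 3y^{2} - y + 2 to the basis.

The other S-polynomials (S(h_2,k_3), S(h_1,k_4), S(h_2,k_4), S(k_3,k_4)) all reduce to 0 modulo the current basis, so we have a Gröbner basis.
Inter-reduce: drop elements whose leading term is divisible by another's, tail-reduce, and make monic.
Reduced Gröbner basis: {x - 2y^{3} + 3y^{2} + 3y - 1, y^{4} + y^{3} + y^{2} + 2y + 3}.

These coincide, so the ideals are equal.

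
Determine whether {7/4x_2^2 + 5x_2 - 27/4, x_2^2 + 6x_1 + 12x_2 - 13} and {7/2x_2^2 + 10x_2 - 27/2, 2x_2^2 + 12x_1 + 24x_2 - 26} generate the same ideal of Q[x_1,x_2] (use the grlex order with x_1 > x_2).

Yes, the ideals are equal.

For a fixed monomial order, each ideal has a unique reduced Gröbner basis; comparing bases decides equality.
Buchberger on the first generating set:
f_1 = 7/4x_2^2 + 5x_2 - 27/4, LT = x_2^2.
f_2 = x_2^2 + 6x_1 + 12x_2 - 13, LT = x_2^2.

S(f_1,f_2): lcm = x_2^2. S = -6x_1 - 64/7x_2 + 64/7.
  reduce S modulo (f_1, f_2):
  remainder -6x_1 - 64/7x_2 + 64/7 ≠ 0; add g_3 = -6x_1 - 64/7x_2 + 64/7 to the basis.

The other S-polynomials (S(f_1,g_3), S(f_2,g_3)) all reduce to 0 modulo the current basis, so we have a Gröbner basis.
Inter-reduce: drop elements whose leading term is divisible by another's, tail-reduce, and make monic.
Reduced Gröbner basis: {x_2^2 + 20/7x_2 - 27/7, x_1 + 32/21x_2 - 32/21}.

Buchberger on the second generating set:
h_1 = 7/2x_2^2 + 10x_2 - 27/2, LT = x_2^2.
h_2 = 2x_2^2 + 12x_1 + 24x_2 - 26, LT = x_2^2.

S(h_1,h_2): lcm = x_2^2. S = -6x_1 - 64/7x_2 + 64/7.
  reduce S modulo (h_1, h_2):
  remainder -6x_1 - 64/7x_2 + 64/7 ≠ 0; add k_3 = -6x_1 - 64/7x_2 + 64/7 to the basis.

The other S-polynomials (S(h_1,k_3), S(h_2,k_3)) all reduce to 0 modulo the current basis, so we have a Gröbner basis.
Inter-reduce: drop elements whose leading term is divisible by another's, tail-reduce, and make monic.
Reduced Gröbner basis: {x_2^2 + 20/7x_2 - 27/7, x_1 + 32/21x_2 - 32/21}.

These coincide, so the ideals are equal.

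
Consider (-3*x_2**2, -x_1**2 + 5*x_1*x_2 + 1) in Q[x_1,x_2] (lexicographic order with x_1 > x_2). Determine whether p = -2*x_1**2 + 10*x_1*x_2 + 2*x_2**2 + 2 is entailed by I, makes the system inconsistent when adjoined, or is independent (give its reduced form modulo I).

First compute the reduced Gröbner basis of I by Buchberger's algorithm.
f_1 = -3*x_2**2, LT = x_2**2.
f_2 = -x_1**2 + 5*x_1*x_2 + 1, LT = x_1**2.

The S-polynomials (S(f_1,f_2)) all reduce to 0 modulo the current basis, so we have a Gröbner basis.
Inter-reduce: drop elements whose leading term is divisible by another's, tail-reduce, and make monic.
Reduced Gröbner basis: {x_1**2 - 5*x_1*x_2 - 1, x_2**2}.
Label its elements g_1 = x_1**2 - 5*x_1*x_2 - 1, g_2 = x_2**2.

Reduce p = -2*x_1**2 + 10*x_1*x_2 + 2*x_2**2 + 2 modulo G:
  leading term x_1**2: subtract (-2)·g_1 from -2*x_1**2 + 10*x_1*x_2 + 2*x_2**2 + 2 → 2*x_2**2
  leading term x_2**2: subtract (2)·g_2 from 2*x_2**2 → 0
  normal form = 0.
Since the normal form is 0, p ∈ I.

Ideal membership is decidable via reduction modulo a Gröbner basis.

-2*x_1**2 + 10*x_1*x_2 + 2*x_2**2 + 2 lies in I (it reduces to 0).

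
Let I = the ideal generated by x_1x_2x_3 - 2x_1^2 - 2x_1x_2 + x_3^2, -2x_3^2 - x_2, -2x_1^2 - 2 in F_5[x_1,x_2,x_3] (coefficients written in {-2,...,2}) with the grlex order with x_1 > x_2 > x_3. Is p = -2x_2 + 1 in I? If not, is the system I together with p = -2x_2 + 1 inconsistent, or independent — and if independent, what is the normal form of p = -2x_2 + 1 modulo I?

First compute the reduced Gröbner basis of I by Buchberger's algorithm.
f_1 = x_1x_2x_3 - 2x_1^2 - 2x_1x_2 + x_3^2, LT = x_1x_2x_3.
f_2 = -2x_3^2 - x_2, LT = x_3^2.
f_3 = -2x_1^2 - 2, LT = x_1^2.

S(f_1,f_2): lcm = x_1x_2x_3^2. S = -2x_1^2x_3 + 2x_1x_2^2 - 2x_1x_2x_3 + x_3^3.
  reduce S modulo (f_1, f_2, f_3):
  remainder 2x_1x_2^2 + x_1x_2 + 2x_2x_3 - x_2 + 2x_3 - 1 ≠ 0; add h_4 = 2x_1x_2^2 + x_1x_2 + 2x_2x_3 - x_2 + 2x_3 - 1 to the basis.

S(f_1,f_3): lcm = x_1^2x_2x_3. S = -2x_1^3 - 2x_1^2x_2 + x_1x_3^2 - x_2x_3.
  reduce S modulo (f_1, f_2, f_3, h_4):
  remainder 2x_1x_2 - x_2x_3 + 2x_1 + 2x_2 ≠ 0; add h_5 = 2x_1x_2 - x_2x_3 + 2x_1 + 2x_2 to the basis.

S(f_3,h_4): lcm = x_1^2x_2^2. S = 2x_1^2x_2 - x_1x_2x_3 - 2x_1x_2 - x_1x_3 + x_2^2 - 2x_1.
  reduce S modulo (f_1, f_2, f_3, h_4, h_5):
  remainder -x_1x_3 + x_2^2 - 2x_2x_3 + 2x_1 - x_2 + 2 ≠ 0; add h_6 = -x_1x_3 + x_2^2 - 2x_2x_3 + 2x_1 - x_2 + 2 to the basis.

S(h_4,h_5): lcm = x_1x_2^2. S = -2x_2^2x_3 + 2x_1x_2 - x_2^2 + x_2x_3 + 2x_2 + x_3 + 2.
  reduce S modulo (f_1, f_2, f_3, h_4, h_5, h_6):
  remainder -2x_2^2x_3 - x_2^2 + 2x_2x_3 - 2x_1 + x_3 + 2 ≠ 0; add h_7 = -2x_2^2x_3 - x_2^2 + 2x_2x_3 - 2x_1 + x_3 + 2 to the basis.

S(f_1,h_6): lcm = x_1x_2x_3. S = x_2^3 - 2x_2^2x_3 - 2x_1^2 - x_2^2 + x_3^2 + 2x_2.
  reduce S modulo (f_1, f_2, f_3, h_4, h_5, h_6, h_7):
  remainder x_2^3 - 2x_2x_3 + 2x_1 - x_2 - x_3 ≠ 0; add h_8 = x_2^3 - 2x_2x_3 + 2x_1 - x_2 - x_3 to the basis.

The other S-polynomials (S(f_2,f_3), S(f_1,h_4), S(f_2,h_4), S(f_1,h_5), S(f_2,h_5), S(f_3,h_5), S(f_2,h_6), S(f_3,h_6), S(h_4,h_6), S(h_5,h_6), S(f_1,h_7), S(f_2,h_7), S(f_3,h_7), S(h_4,h_7), S(h_5,h_7), S(h_6,h_7), S(f_1,h_8), S(f_2,h_8), S(f_3,h_8), S(h_4,h_8), S(h_5,h_8), S(h_6,h_8), S(h_7,h_8)) all reduce to 0 modulo the current basis, so we have a Gröbner basis.
Inter-reduce: drop elements whose leading term is divisible by another's, tail-reduce, and make monic.
Reduced Gröbner basis: {x_2^3 - 2x_2x_3 + 2x_1 - x_2 - x_3, x_2^2x_3 - 2x_2^2 - x_2x_3 + x_1 + 2x_3 - 1, x_1^2 + 1, x_1x_2 + 2x_2x_3 + x_1 + x_2, x_1x_3 - x_2^2 + 2x_2x_3 - 2x_1 + x_2 - 2, x_3^2 - 2x_2}.
Label its elements g_1 = x_2^3 - 2x_2x_3 + 2x_1 - x_2 - x_3, g_2 = x_2^2x_3 - 2x_2^2 - x_2x_3 + x_1 + 2x_3 - 1, g_3 = x_1^2 + 1, g_4 = x_1x_2 + 2x_2x_3 + x_1 + x_2, g_5 = x_1x_3 - x_2^2 + 2x_2x_3 - 2x_1 + x_2 - 2, g_6 = x_3^2 - 2x_2.

Reduce p = -2x_2 + 1 modulo G:
  leading term x_2: no divisor's leading term divides it; move -2x_2 to the remainder.
  leading term 1: no divisor's leading term divides it; move 1 to the remainder.
  normal form = -2x_2 + 1.
The normal form is nonzero, so p ∉ I. Since p minus its normal form lies in I, I + (p) = I + (r) where r = -2x_2 + 1; decide whether this ideal is the whole ring.
Run Buchberger on G together with r (pairs among the g_i already reduce to 0 since G is a Gröbner basis):
g_1 = x_2^3 - 2x_2x_3 + 2x_1 - x_2 - x_3, LT = x_2^3.
g_2 = x_2^2x_3 - 2x_2^2 - x_2x_3 + x_1 + 2x_3 - 1, LT = x_2^2x_3.
g_3 = x_1^2 + 1, LT = x_1^2.
g_4 = x_1x_2 + 2x_2x_3 + x_1 + x_2, LT = x_1x_2.
g_5 = x_1x_3 - x_2^2 + 2x_2x_3 - 2x_1 + x_2 - 2, LT = x_1x_3.
g_6 = x_3^2 - 2x_2, LT = x_3^2.
r = -2x_2 + 1, LT = x_2.

S(g_1,r): lcm = x_2^3. S = -2x_2^2 - 2x_2x_3 + 2x_1 - x_2 - x_3.
  reduce S modulo (g_1, g_2, g_3, g_4, g_5, g_6, r):
  remainder 2x_1 - 2x_3 - 1 ≠ 0; add m_8 = 2x_1 - 2x_3 - 1 to the basis.

S(g_2,r): lcm = x_2^2x_3. S = -2x_2^2 + 2x_2x_3 + x_1 + 2x_3 - 1.
  reduce S modulo (g_1, g_2, g_3, g_4, g_5, g_6, r, m_8):
  remainder -x_3 - 1 ≠ 0; add m_9 = -x_3 - 1 to the basis.

The other S-polynomials (S(g_1,g_2), S(g_1,g_3), S(g_1,g_4), S(g_1,g_5), S(g_1,g_6), S(g_2,g_3), S(g_2,g_4), S(g_2,g_5), S(g_2,g_6), S(g_3,g_4), S(g_3,g_5), S(g_3,g_6), S(g_3,r), S(g_4,g_5), S(g_4,g_6), S(g_4,r), S(g_5,g_6), S(g_5,r), S(g_6,r), S(g_1,m_8), S(g_2,m_8), S(g_3,m_8), S(g_4,m_8), S(g_5,m_8), S(g_6,m_8), S(r,m_8), S(g_1,m_9), S(g_2,m_9), S(g_3,m_9), S(g_4,m_9), S(g_5,m_9), S(g_6,m_9), S(r,m_9), S(m_8,m_9)) all reduce to 0 modulo the current basis, so we have a Gröbner basis.
Inter-reduce: drop elements whose leading term is divisible by another's, tail-reduce, and make monic.
Reduced Gröbner basis: {x_1 - 2, x_2 + 2, x_3 + 1}.
The reduced Gröbner basis of I + (p) is {x_1 - 2, x_2 + 2, x_3 + 1} ≠ {1}, a proper ideal, so the enlarged system stays consistent: p is independent of I, with normal form -2x_2 + 1.

The remainder on division by a Gröbner basis is unique — it is the normal form.

-2x_2 + 1 is independent of I; its normal form modulo I is -2x_2 + 1.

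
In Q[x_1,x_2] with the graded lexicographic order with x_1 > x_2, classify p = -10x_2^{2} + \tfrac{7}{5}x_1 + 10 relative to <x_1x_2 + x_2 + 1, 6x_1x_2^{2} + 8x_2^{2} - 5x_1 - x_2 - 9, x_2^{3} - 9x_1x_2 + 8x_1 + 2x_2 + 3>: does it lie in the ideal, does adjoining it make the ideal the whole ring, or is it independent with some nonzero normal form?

First compute the reduced Gröbner basis of I by Buchberger's algorithm.
f_1 = x_1x_2 + x_2 + 1, LT = x_1x_2.
f_2 = 6x_1x_2^{2} + 8x_2^{2} - 5x_1 - x_2 - 9, LT = x_1x_2^{2}.
f_3 = x_2^{3} - 9x_1x_2 + 8x_1 + 2x_2 + 3, LT = x_2^{3}.

S(f_1,f_2): lcm = x_1x_2^{2}. S = -\tfrac{1}{3}x_2^{2} + \tfrac{5}{6}x_1 + \tfrac{7}{6}x_2 + \tfrac{3}{2}.
  leading term x_2^{2}: no divisor's leading term divides it; move -\tfrac{1}{3}x_2^{2} to the remainder.
  leading term x_1: no divisor's leading term divides it; move \tfrac{5}{6}x_1 to the remainder.
  leading term x_2: no divisor's leading term divides it; move \tfrac{7}{6}x_2 to the remainder.
  leading term 1: no divisor's leading term divides it; move \tfrac{3}{2} to the remainder.
  remainder -\tfrac{1}{3}x_2^{2} + \tfrac{5}{6}x_1 + \tfrac{7}{6}x_2 + \tfrac{3}{2} ≠ 0; add h_4 = -\tfrac{1}{3}x_2^{2} + \tfrac{5}{6}x_1 + \tfrac{7}{6}x_2 + \tfrac{3}{2} to the basis.

S(f_1,f_3): lcm = x_1x_2^{3}. S = 9x_1^{2}x_2 + x_2^{3} - 8x_1^{2} - 2x_1x_2 + x_2^{2} - 3x_1.
  leading term x_1^{2}x_2: subtract (9x_1)·f_1 from 9x_1^{2}x_2 + x_2^{3} - 8x_1^{2} - 2x_1x_2 + x_2^{2} - 3x_1 → x_2^{3} - 8x_1^{2} - 11x_1x_2 + x_2^{2} - 12x_1
  leading term x_2^{3}: subtract (1)·f_3 from x_2^{3} - 8x_1^{2} - 11x_1x_2 + x_2^{2} - 12x_1 → -8x_1^{2} - 2x_1x_2 + x_2^{2} - 20x_1 - 2x_2 - 3
  leading term x_1^{2}: no divisor's leading term divides it; move -8x_1^{2} to the remainder.
  leading term x_1x_2: subtract (-2)·f_1 from -2x_1x_2 + x_2^{2} - 20x_1 - 2x_2 - 3 → x_2^{2} - 20x_1 - 1
  leading term x_2^{2}: subtract (-3)·h_4 from x_2^{2} - 20x_1 - 1 → -\tfrac{35}{2}x_1 + \tfrac{7}{2}x_2 + \tfrac{7}{2}
  leading term x_1: no divisor's leading term divides it; move -\tfrac{35}{2}x_1 to the remainder.
  leading term x_2: no divisor's leading term divides it; move \tfrac{7}{2}x_2 to the remainder.
  leading term 1: no divisor's leading term divides it; move \tfrac{7}{2} to the remainder.
  remainder -8x_1^{2} - \tfrac{35}{2}x_1 + \tfrac{7}{2}x_2 + \tfrac{7}{2} ≠ 0; add h_5 = -8x_1^{2} - \tfrac{35}{2}x_1 + \tfrac{7}{2}x_2 + \tfrac{7}{2} to the basis.

S(f_2,f_3): lcm = x_1x_2^{3}. S = 9x_1^{2}x_2 + \tfrac{4}{3}x_2^{3} - 8x_1^{2} - \tfrac{17}{6}x_1x_2 - \tfrac{1}{6}x_2^{2} - 3x_1 - \tfrac{3}{2}x_2.
  leading term x_1^{2}x_2: subtract (9x_1)·f_1 from 9x_1^{2}x_2 + \tfrac{4}{3}x_2^{3} - 8x_1^{2} - \tfrac{17}{6}x_1x_2 - \tfrac{1}{6}x_2^{2} - 3x_1 - \tfrac{3}{2}x_2 → \tfrac{4}{3}x_2^{3} - 8x_1^{2} - \tfrac{71}{6}x_1x_2 - \tfrac{1}{6}x_2^{2} - 12x_1 - \tfrac{3}{2}x_2
  leading term x_2^{3}: subtract (\tfrac{4}{3})·f_3 from \tfrac{4}{3}x_2^{3} - 8x_1^{2} - \tfrac{71}{6}x_1x_2 - \tfrac{1}{6}x_2^{2} - 12x_1 - \tfrac{3}{2}x_2 → -8x_1^{2} + \tfrac{1}{6}x_1x_2 - \tfrac{1}{6}x_2^{2} - \tfrac{68}{3}x_1 - \tfrac{25}{6}x_2 - 4
  leading term x_1^{2}: subtract (1)·h_5 from -8x_1^{2} + \tfrac{1}{6}x_1x_2 - \tfrac{1}{6}x_2^{2} - \tfrac{68}{3}x_1 - \tfrac{25}{6}x_2 - 4 → \tfrac{1}{6}x_1x_2 - \tfrac{1}{6}x_2^{2} - \tfrac{31}{6}x_1 - \tfrac{23}{3}x_2 - \tfrac{15}{2}
  leading term x_1x_2: subtract (\tfrac{1}{6})·f_1 from \tfrac{1}{6}x_1x_2 - \tfrac{1}{6}x_2^{2} - \tfrac{31}{6}x_1 - \tfrac{23}{3}x_2 - \tfrac{15}{2} → -\tfrac{1}{6}x_2^{2} - \tfrac{31}{6}x_1 - \tfrac{47}{6}x_2 - \tfrac{23}{3}
  leading term x_2^{2}: subtract (\tfrac{1}{2})·h_4 from -\tfrac{1}{6}x_2^{2} - \tfrac{31}{6}x_1 - \tfrac{47}{6}x_2 - \tfrac{23}{3} → -\tfrac{67}{12}x_1 - \tfrac{101}{12}x_2 - \tfrac{101}{12}
  leading term x_1: no divisor's leading term divides it; move -\tfrac{67}{12}x_1 to the remainder.
  leading term x_2: no divisor's leading term divides it; move -\tfrac{101}{12}x_2 to the remainder.
  leading term 1: no divisor's leading term divides it; move -\tfrac{101}{12} to the remainder.
  remainder -\tfrac{67}{12}x_1 - \tfrac{101}{12}x_2 - \tfrac{101}{12} ≠ 0; add h_6 = -\tfrac{67}{12}x_1 - \tfrac{101}{12}x_2 - \tfrac{101}{12} to the basis.

S(f_1,h_4): lcm = x_1x_2^{2}. S = \tfrac{5}{2}x_1^{2} + \tfrac{7}{2}x_1x_2 + x_2^{2} + \tfrac{9}{2}x_1 + x_2.
  leading term x_1^{2}: subtract (-\tfrac{5}{16})·h_5 from \tfrac{5}{2}x_1^{2} + \tfrac{7}{2}x_1x_2 + x_2^{2} + \tfrac{9}{2}x_1 + x_2 → \tfrac{7}{2}x_1x_2 + x_2^{2} - \tfrac{31}{32}x_1 + \tfrac{67}{32}x_2 + \tfrac{35}{32}
  leading term x_1x_2: subtract (\tfrac{7}{2})·f_1 from \tfrac{7}{2}x_1x_2 + x_2^{2} - \tfrac{31}{32}x_1 + \tfrac{67}{32}x_2 + \tfrac{35}{32} → x_2^{2} - \tfrac{31}{32}x_1 - \tfrac{45}{32}x_2 - \tfrac{77}{32}
  leading term x_2^{2}: subtract (-3)·h_4 from x_2^{2} - \tfrac{31}{32}x_1 - \tfrac{45}{32}x_2 - \tfrac{77}{32} → \tfrac{49}{32}x_1 + \tfrac{67}{32}x_2 + \tfrac{67}{32}
  leading term x_1: subtract (-\tfrac{147}{536})·h_6 from \tfrac{49}{32}x_1 + \tfrac{67}{32}x_2 + \tfrac{67}{32} → -\tfrac{115}{536}x_2 - \tfrac{115}{536}
  leading term x_2: no divisor's leading term divides it; move -\tfrac{115}{536}x_2 to the remainder.
  leading term 1: no divisor's leading term divides it; move -\tfrac{115}{536} to the remainder.
  remainder -\tfrac{115}{536}x_2 - \tfrac{115}{536} ≠ 0; add h_7 = -\tfrac{115}{536}x_2 - \tfrac{115}{536} to the basis.

The other S-polynomials (S(f_2,h_4), S(f_3,h_4), S(f_1,h_5), S(f_2,h_5), S(f_3,h_5), S(h_4,h_5), S(f_1,h_6), S(f_2,h_6), S(f_3,h_6), S(h_4,h_6), S(h_5,h_6), S(f_1,h_7), S(f_2,h_7), S(f_3,h_7), S(h_4,h_7), S(h_5,h_7), S(h_6,h_7)) all reduce to 0 modulo the current basis, so we have a Gröbner basis.
Inter-reduce: drop elements whose leading term is divisible by another's, tail-reduce, and make monic.
Reduced Gröbner basis: {x_1, x_2 + 1}.
Label its elements g_1 = x_1, g_2 = x_2 + 1.

Reduce p = -10x_2^{2} + \tfrac{7}{5}x_1 + 10 modulo G:
  leading term x_2^{2}: subtract (-10x_2)·g_2 from -10x_2^{2} + \tfrac{7}{5}x_1 + 10 → \tfrac{7}{5}x_1 + 10x_2 + 10
  leading term x_1: subtract (\tfrac{7}{5})·g_1 from \tfrac{7}{5}x_1 + 10x_2 + 10 → 10x_2 + 10
  leading term x_2: subtract (10)·g_2 from 10x_2 + 10 → 0
  normal form = 0.
Since the normal form is 0, p ∈ I.

The remainder on division by a Gröbner basis is unique — it is the normal form.

-10x_2^{2} + \tfrac{7}{5}x_1 + 10 lies in I (it reduces to 0).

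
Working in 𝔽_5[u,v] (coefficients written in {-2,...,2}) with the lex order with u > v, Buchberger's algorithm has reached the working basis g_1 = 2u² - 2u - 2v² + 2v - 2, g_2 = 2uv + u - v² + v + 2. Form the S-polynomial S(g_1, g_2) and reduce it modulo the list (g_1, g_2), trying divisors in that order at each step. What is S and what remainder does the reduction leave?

S(g_1, g_2) = 2u² - 2uv² + uv - u - v³ + v² - v; remainder on division = -2v³ - 2v.

lcm(LM(g_1), LM(g_2)) = u²v.
S = (lcm/LT(g_1))·g_1 − (lcm/LT(g_2))·g_2 = 2u² - 2uv² + uv - u - v³ + v² - v.
Reduce S modulo (g_1, g_2) in that order:
  leading term u²: subtract (1)·g_1 from 2u² - 2uv² + uv - u - v³ + v² - v → -2uv² + uv + u - v³ - 2v² + 2v + 2
  leading term uv²: subtract (-v)·g_2 from -2uv² + uv + u - v³ - 2v² + 2v + 2 → 2uv + u - 2v³ - v² - v + 2
  leading term uv: subtract (1)·g_2 from 2uv + u - 2v³ - v² - v + 2 → -2v³ - 2v
  leading term v³: no divisor's leading term divides it; move -2v³ to the remainder.
  leading term v: no divisor's leading term divides it; move -2v to the remainder.
The remainder -2v³ - 2v is nonzero, so it would be added as the next basis element.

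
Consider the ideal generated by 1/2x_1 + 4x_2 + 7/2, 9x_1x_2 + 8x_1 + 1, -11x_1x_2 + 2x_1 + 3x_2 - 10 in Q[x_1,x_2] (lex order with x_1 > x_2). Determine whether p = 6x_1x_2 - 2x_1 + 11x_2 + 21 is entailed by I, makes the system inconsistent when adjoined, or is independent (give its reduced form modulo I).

Adjoining 6x_1x_2 - 2x_1 + 11x_2 + 21 makes the ideal the whole ring: the system is inconsistent.

First compute the reduced Gröbner basis of I by Buchberger's algorithm.
f_1 = 1/2x_1 + 4x_2 + 7/2, LT = x_1.
f_2 = 9x_1x_2 + 8x_1 + 1, LT = x_1x_2.
f_3 = -11x_1x_2 + 2x_1 + 3x_2 - 10, LT = x_1x_2.

S(f_1,f_2): lcm = x_1x_2. S = -8/9x_1 + 8x_2^2 + 7x_2 - 1/9.
  leading term x_1: subtract (-16/9)·f_1 from -8/9x_1 + 8x_2^2 + 7x_2 - 1/9 → 8x_2^2 + 127/9x_2 + 55/9
  leading term x_2^2: no divisor's leading term divides it; move 8x_2^2 to the remainder.
  leading term x_2: no divisor's leading term divides it; move 127/9x_2 to the remainder.
  leading term 1: no divisor's leading term divides it; move 55/9 to the remainder.
  remainder 8x_2^2 + 127/9x_2 + 55/9 ≠ 0; add h_4 = 8x_2^2 + 127/9x_2 + 55/9 to the basis.

S(f_1,f_3): lcm = x_1x_2. S = 2/11x_1 + 8x_2^2 + 80/11x_2 - 10/11.
  leading term x_1: subtract (4/11)·f_1 from 2/11x_1 + 8x_2^2 + 80/11x_2 - 10/11 → 8x_2^2 + 64/11x_2 - 24/11
  leading term x_2^2: subtract (1)·h_4 from 8x_2^2 + 64/11x_2 - 24/11 → -821/99x_2 - 821/99
  leading term x_2: no divisor's leading term divides it; move -821/99x_2 to the remainder.
  leading term 1: no divisor's leading term divides it; move -821/99 to the remainder.
  remainder -821/99x_2 - 821/99 ≠ 0; add h_5 = -821/99x_2 - 821/99 to the basis.

The other S-polynomials (S(f_2,f_3), S(f_1,h_4), S(f_2,h_4), S(f_3,h_4), S(f_1,h_5), S(f_2,h_5), S(f_3,h_5), S(h_4,h_5)) all reduce to 0 modulo the current basis, so we have a Gröbner basis.
Inter-reduce: drop elements whose leading term is divisible by another's, tail-reduce, and make monic.
Reduced Gröbner basis: {x_1 - 1, x_2 + 1}.
Label its elements g_1 = x_1 - 1, g_2 = x_2 + 1.

Reduce p = 6x_1x_2 - 2x_1 + 11x_2 + 21 modulo G:
  leading term x_1x_2: subtract (6x_2)·g_1 from 6x_1x_2 - 2x_1 + 11x_2 + 21 → -2x_1 + 17x_2 + 21
  leading term x_1: subtract (-2)·g_1 from -2x_1 + 17x_2 + 21 → 17x_2 + 19
  leading term x_2: subtract (17)·g_2 from 17x_2 + 19 → 2
  leading term 1: no divisor's leading term divides it; move 2 to the remainder.
  normal form = 2.
The normal form is nonzero, so p ∉ I. Since p minus its normal form lies in I, I + (p) = I + (r) where r = 2; decide whether this ideal is the whole ring.
Here r = 2 is a nonzero constant, hence a unit: 1 ∈ I + (p), the Gröbner basis of I + (p) is {1}, and the enlarged system has no common solution — adjoining p is inconsistent.

Ideal membership is decidable via reduction modulo a Gröbner basis.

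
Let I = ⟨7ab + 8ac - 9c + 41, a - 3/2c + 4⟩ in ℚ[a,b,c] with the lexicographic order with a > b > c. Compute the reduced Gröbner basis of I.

f_1 = 7ab + 8ac - 9c + 41, LT = ab.
f_2 = a - 3/2c + 4, LT = a.

S(f_1,f_2): lcm = ab. S = 8/7ac + 3/2bc - 4b - 9/7c + 41/7.
  leading term ac: subtract (8/7c)·f_2 from 8/7ac + 3/2bc - 4b - 9/7c + 41/7 → 3/2bc - 4b + 12/7c² - 41/7c + 41/7
  leading term bc: no divisor's leading term divides it; move 3/2bc to the remainder.
  leading term b: no divisor's leading term divides it; move -4b to the remainder.
  leading term c²: no divisor's leading term divides it; move 12/7c² to the remainder.
  leading term c: no divisor's leading term divides it; move -41/7c to the remainder.
  leading term 1: no divisor's leading term divides it; move 41/7 to the remainder.
  remainder 3/2bc - 4b + 12/7c² - 41/7c + 41/7 ≠ 0; add g_3 = 3/2bc - 4b + 12/7c² - 41/7c + 41/7 to the basis.

The other S-polynomials (S(f_1,g_3), S(f_2,g_3)) all reduce to 0 modulo the current basis, so we have a Gröbner basis.
Inter-reduce: drop elements whose leading term is divisible by another's, tail-reduce, and make monic.

G = {a - 3/2c + 4, bc - 8/3b + 8/7c² - 82/21c + 82/21}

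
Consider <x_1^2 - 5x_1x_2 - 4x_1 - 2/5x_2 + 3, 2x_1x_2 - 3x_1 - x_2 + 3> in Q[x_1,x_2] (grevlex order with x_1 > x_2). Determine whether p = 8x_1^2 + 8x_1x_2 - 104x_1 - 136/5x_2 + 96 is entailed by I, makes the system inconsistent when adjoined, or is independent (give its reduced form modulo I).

First compute the reduced Gröbner basis of I by Buchberger's algorithm.
f_1 = x_1^2 - 5x_1x_2 - 4x_1 - 2/5x_2 + 3, LT = x_1^2.
f_2 = 2x_1x_2 - 3x_1 - x_2 + 3, LT = x_1x_2.

S(f_1,f_2): lcm = x_1^2x_2. S = -5x_1x_2^2 + 3/2x_1^2 - 7/2x_1x_2 - 2/5x_2^2 - 3/2x_1 + 3x_2.
  reduce S modulo (f_1, f_2):
  remainder -29/10x_2^2 - 3/4x_1 + 187/20x_2 + 3/4 ≠ 0; add h_3 = -29/10x_2^2 - 3/4x_1 + 187/20x_2 + 3/4 to the basis.

The other S-polynomials (S(f_1,h_3), S(f_2,h_3)) all reduce to 0 modulo the current basis, so we have a Gröbner basis.
Inter-reduce: drop elements whose leading term is divisible by another's, tail-reduce, and make monic.
Reduced Gröbner basis: {x_1^2 - 23/2x_1 - 29/10x_2 + 21/2, x_1x_2 - 3/2x_1 - 1/2x_2 + 3/2, x_2^2 + 15/58x_1 - 187/58x_2 - 15/58}.
Label its elements g_1 = x_1^2 - 23/2x_1 - 29/10x_2 + 21/2, g_2 = x_1x_2 - 3/2x_1 - 1/2x_2 + 3/2, g_3 = x_2^2 + 15/58x_1 - 187/58x_2 - 15/58.

Reduce p = 8x_1^2 + 8x_1x_2 - 104x_1 - 136/5x_2 + 96 modulo G:
  leading term x_1^2: subtract (8)·g_1 from 8x_1^2 + 8x_1x_2 - 104x_1 - 136/5x_2 + 96 → 8x_1x_2 - 12x_1 - 4x_2 + 12
  leading term x_1x_2: subtract (8)·g_2 from 8x_1x_2 - 12x_1 - 4x_2 + 12 → 0
  normal form = 0.
Since the normal form is 0, p ∈ I.

8x_1^2 + 8x_1x_2 - 104x_1 - 136/5x_2 + 96 lies in I (it reduces to 0).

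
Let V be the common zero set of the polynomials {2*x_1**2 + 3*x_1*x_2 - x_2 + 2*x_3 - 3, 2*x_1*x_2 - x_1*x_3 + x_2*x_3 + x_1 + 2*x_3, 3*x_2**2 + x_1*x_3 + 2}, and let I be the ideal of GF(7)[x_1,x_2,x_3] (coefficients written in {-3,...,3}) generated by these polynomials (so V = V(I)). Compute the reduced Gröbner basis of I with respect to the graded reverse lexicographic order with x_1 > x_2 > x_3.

f_1 = 2*x_1**2 + 3*x_1*x_2 - x_2 + 2*x_3 - 3, LT = x_1**2.
f_2 = 2*x_1*x_2 - x_1*x_3 + x_2*x_3 + x_1 + 2*x_3, LT = x_1*x_2.
f_3 = 3*x_2**2 + x_1*x_3 + 2, LT = x_2**2.

S(f_1,f_2): lcm = x_1**2*x_2. S = -2*x_1*x_2**2 - 3*x_1**2*x_3 + 3*x_1*x_2*x_3 + 3*x_1**2 + 3*x_2**2 - x_1*x_3 + x_2*x_3 + 2*x_2.
  leading term x_1*x_2**2: subtract (-x_2)·f_2 from -2*x_1*x_2**2 - 3*x_1**2*x_3 + 3*x_1*x_2*x_3 + 3*x_1**2 + 3*x_2**2 - x_1*x_3 + x_2*x_3 + 2*x_2 → -3*x_1**2*x_3 + 2*x_1*x_2*x_3 + x_2**2*x_3 + 3*x_1**2 + x_1*x_2 + 3*x_2**2 - x_1*x_3 + 3*x_2*x_3 + 2*x_2
  leading term x_1**2*x_3: subtract (2*x_3)·f_1 from -3*x_1**2*x_3 + 2*x_1*x_2*x_3 + x_2**2*x_3 + 3*x_1**2 + x_1*x_2 + 3*x_2**2 - x_1*x_3 + 3*x_2*x_3 + 2*x_2 → 3*x_1*x_2*x_3 + x_2**2*x_3 + 3*x_1**2 + x_1*x_2 + 3*x_2**2 - x_1*x_3 - 2*x_2*x_3 + 3*x_3**2 + 2*x_2 - x_3
  leading term x_1*x_2*x_3: subtract (-2*x_3)·f_2 from 3*x_1*x_2*x_3 + x_2**2*x_3 + 3*x_1**2 + x_1*x_2 + 3*x_2**2 - x_1*x_3 - 2*x_2*x_3 + 3*x_3**2 + 2*x_2 - x_3 → x_2**2*x_3 - 2*x_1*x_3**2 + 2*x_2*x_3**2 + 3*x_1**2 + x_1*x_2 + 3*x_2**2 + x_1*x_3 - 2*x_2*x_3 + 2*x_2 - x_3
  leading term x_2**2*x_3: subtract (-2*x_3)·f_3 from x_2**2*x_3 - 2*x_1*x_3**2 + 2*x_2*x_3**2 + 3*x_1**2 + x_1*x_2 + 3*x_2**2 + x_1*x_3 - 2*x_2*x_3 + 2*x_2 - x_3 → 2*x_2*x_3**2 + 3*x_1**2 + x_1*x_2 + 3*x_2**2 + x_1*x_3 - 2*x_2*x_3 + 2*x_2 + 3*x_3
  leading term x_2*x_3**2: no divisor's leading term divides it; move 2*x_2*x_3**2 to the remainder.
  leading term x_1**2: subtract (-2)·f_1 from 3*x_1**2 + x_1*x_2 + 3*x_2**2 + x_1*x_3 - 2*x_2*x_3 + 2*x_2 + 3*x_3 → 3*x_2**2 + x_1*x_3 - 2*x_2*x_3 + 1
  leading term x_2**2: subtract (1)·f_3 from 3*x_2**2 + x_1*x_3 - 2*x_2*x_3 + 1 → -2*x_2*x_3 - 1
  leading term x_2*x_3: no divisor's leading term divides it; move -2*x_2*x_3 to the remainder.
  leading term 1: no divisor's leading term divides it; move -1 to the remainder.
  remainder 2*x_2*x_3**2 - 2*x_2*x_3 - 1 ≠ 0; add g_4 = 2*x_2*x_3**2 - 2*x_2*x_3 - 1 to the basis.

S(f_2,f_3): lcm = x_1*x_2**2. S = 2*x_1**2*x_3 + 3*x_1*x_2*x_3 - 3*x_2**2*x_3 - 3*x_1*x_2 + x_2*x_3 - 3*x_1.
  leading term x_1**2*x_3: subtract (x_3)·f_1 from 2*x_1**2*x_3 + 3*x_1*x_2*x_3 - 3*x_2**2*x_3 - 3*x_1*x_2 + x_2*x_3 - 3*x_1 → -3*x_2**2*x_3 - 3*x_1*x_2 + 2*x_2*x_3 - 2*x_3**2 - 3*x_1 + 3*x_3
  leading term x_2**2*x_3: subtract (-x_3)·f_3 from -3*x_2**2*x_3 - 3*x_1*x_2 + 2*x_2*x_3 - 2*x_3**2 - 3*x_1 + 3*x_3 → x_1*x_3**2 - 3*x_1*x_2 + 2*x_2*x_3 - 2*x_3**2 - 3*x_1 - 2*x_3
  leading term x_1*x_3**2: no divisor's leading term divides it; move x_1*x_3**2 to the remainder.
  leading term x_1*x_2: subtract (2)·f_2 from -3*x_1*x_2 + 2*x_2*x_3 - 2*x_3**2 - 3*x_1 - 2*x_3 → 2*x_1*x_3 - 2*x_3**2 + 2*x_1 + x_3
  leading term x_1*x_3: no divisor's leading term divides it; move 2*x_1*x_3 to the remainder.
  leading term x_3**2: no divisor's leading term divides it; move -2*x_3**2 to the remainder.
  leading term x_1: no divisor's leading term divides it; move 2*x_1 to the remainder.
  leading term x_3: no divisor's leading term divides it; move x_3 to the remainder.
  remainder x_1*x_3**2 + 2*x_1*x_3 - 2*x_3**2 + 2*x_1 + x_3 ≠ 0; add g_5 = x_1*x_3**2 + 2*x_1*x_3 - 2*x_3**2 + 2*x_1 + x_3 to the basis.

S(f_3,g_4): lcm = x_2**2*x_3**2. S = -2*x_1*x_3**3 + x_2**2*x_3 + 3*x_3**2 - 3*x_2.
  leading term x_1*x_3**3: subtract (-2*x_3)·g_5 from -2*x_1*x_3**3 + x_2**2*x_3 + 3*x_3**2 - 3*x_2 → x_2**2*x_3 - 3*x_1*x_3**2 + 3*x_3**3 - 3*x_1*x_3 - 2*x_3**2 - 3*x_2
  leading term x_2**2*x_3: subtract (-2*x_3)·f_3 from x_2**2*x_3 - 3*x_1*x_3**2 + 3*x_3**3 - 3*x_1*x_3 - 2*x_3**2 - 3*x_2 → -x_1*x_3**2 + 3*x_3**3 - 3*x_1*x_3 - 2*x_3**2 - 3*x_2 - 3*x_3
  leading term x_1*x_3**2: subtract (-1)·g_5 from -x_1*x_3**2 + 3*x_3**3 - 3*x_1*x_3 - 2*x_3**2 - 3*x_2 - 3*x_3 → 3*x_3**3 - x_1*x_3 + 3*x_3**2 + 2*x_1 - 3*x_2 - 2*x_3
  leading term x_3**3: no divisor's leading term divides it; move 3*x_3**3 to the remainder.
  leading term x_1*x_3: no divisor's leading term divides it; move -x_1*x_3 to the remainder.
  leading term x_3**2: no divisor's leading term divides it; move 3*x_3**2 to the remainder.
  leading term x_1: no divisor's leading term divides it; move 2*x_1 to the remainder.
  leading term x_2: no divisor's leading term divides it; move -3*x_2 to the remainder.
  leading term x_3: no divisor's leading term divides it; move -2*x_3 to the remainder.
  remainder 3*x_3**3 - x_1*x_3 + 3*x_3**2 + 2*x_1 - 3*x_2 - 2*x_3 ≠ 0; add g_6 = 3*x_3**3 - x_1*x_3 + 3*x_3**2 + 2*x_1 - 3*x_2 - 2*x_3 to the basis.

The other S-polynomials (S(f_1,f_3), S(f_1,g_4), S(f_2,g_4), S(f_1,g_5), S(f_2,g_5), S(f_3,g_5), S(g_4,g_5), S(f_1,g_6), S(f_2,g_6), S(f_3,g_6), S(g_4,g_6), S(g_5,g_6)) all reduce to 0 modulo the current basis, so we have a Gröbner basis.

G = {x_1*x_3**2 + 2*x_1*x_3 - 2*x_3**2 + 2*x_1 + x_3, x_2*x_3**2 - x_2*x_3 + 3, x_3**3 + 2*x_1*x_3 + x_3**2 + 3*x_1 - x_2 - 3*x_3, x_1**2 - x_1*x_3 + x_2*x_3 + x_1 + 3*x_2 + 3*x_3 + 2, x_1*x_2 + 3*x_1*x_3 - 3*x_2*x_3 - 3*x_1 + x_3, x_2**2 - 2*x_1*x_3 + 3}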